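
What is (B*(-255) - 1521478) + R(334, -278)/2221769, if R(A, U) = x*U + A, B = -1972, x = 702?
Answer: -2263134090064/2221769 ≈ -1.0186e+6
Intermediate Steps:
R(A, U) = A + 702*U (R(A, U) = 702*U + A = A + 702*U)
(B*(-255) - 1521478) + R(334, -278)/2221769 = (-1972*(-255) - 1521478) + (334 + 702*(-278))/2221769 = (502860 - 1521478) + (334 - 195156)*(1/2221769) = -1018618 - 194822*1/2221769 = -1018618 - 194822/2221769 = -2263134090064/2221769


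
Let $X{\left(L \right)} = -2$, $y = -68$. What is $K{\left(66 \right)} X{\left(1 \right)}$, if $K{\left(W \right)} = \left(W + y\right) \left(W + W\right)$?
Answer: $528$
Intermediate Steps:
$K{\left(W \right)} = 2 W \left(-68 + W\right)$ ($K{\left(W \right)} = \left(W - 68\right) \left(W + W\right) = \left(-68 + W\right) 2 W = 2 W \left(-68 + W\right)$)
$K{\left(66 \right)} X{\left(1 \right)} = 2 \cdot 66 \left(-68 + 66\right) \left(-2\right) = 2 \cdot 66 \left(-2\right) \left(-2\right) = \left(-264\right) \left(-2\right) = 528$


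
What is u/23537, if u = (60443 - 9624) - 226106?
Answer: -175287/23537 ≈ -7.4473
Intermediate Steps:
u = -175287 (u = 50819 - 226106 = -175287)
u/23537 = -175287/23537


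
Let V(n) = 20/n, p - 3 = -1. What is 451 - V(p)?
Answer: 441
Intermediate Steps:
p = 2 (p = 3 - 1 = 2)
451 - V(p) = 451 - 20/2 = 451 - 1*10 = 451 - 10 = 441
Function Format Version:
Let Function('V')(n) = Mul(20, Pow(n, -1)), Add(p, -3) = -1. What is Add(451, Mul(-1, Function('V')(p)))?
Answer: 441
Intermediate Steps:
p = 2 (p = Add(3, -1) = 2)
Add(451, Mul(-1, Function('V')(p))) = Add(451, Mul(-1, Mul(20, Pow(2, -1)))) = Add(451, Mul(-1, Mul(20, Rational(1, 2)))) = Add(451, Mul(-1, 10)) = Add(451, -10) = 441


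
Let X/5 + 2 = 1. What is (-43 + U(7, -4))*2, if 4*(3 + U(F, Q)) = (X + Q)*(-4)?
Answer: -74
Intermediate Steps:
X = -5 (X = -10 + 5*1 = -10 + 5 = -5)
U(F, Q) = 2 - Q (U(F, Q) = -3 + ((-5 + Q)*(-4))/4 = -3 + (20 - 4*Q)/4 = -3 + (5 - Q) = 2 - Q)
(-43 + U(7, -4))*2 = (-43 + (2 - 1*(-4)))*2 = (-43 + (2 + 4))*2 = (-43 + 6)*2 = -37*2 = -74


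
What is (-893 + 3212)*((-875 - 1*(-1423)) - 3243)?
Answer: -6249705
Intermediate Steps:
(-893 + 3212)*((-875 - 1*(-1423)) - 3243) = 2319*((-875 + 1423) - 3243) = 2319*(548 - 3243) = 2319*(-2695) = -6249705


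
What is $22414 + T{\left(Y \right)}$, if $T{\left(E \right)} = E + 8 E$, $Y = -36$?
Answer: $22090$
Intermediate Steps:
$T{\left(E \right)} = 9 E$
$22414 + T{\left(Y \right)} = 22414 + 9 \left(-36\right) = 22414 - 324 = 22090$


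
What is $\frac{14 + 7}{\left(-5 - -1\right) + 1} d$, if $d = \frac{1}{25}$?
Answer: $- \frac{7}{25} \approx -0.28$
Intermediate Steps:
$d = \frac{1}{25} \approx 0.04$
$\frac{14 + 7}{\left(-5 - -1\right) + 1} d = \frac{14 + 7}{\left(-5 - -1\right) + 1} \cdot \frac{1}{25} = \frac{21}{\left(-5 + 1\right) + 1} \cdot \frac{1}{25} = \frac{21}{-4 + 1} \cdot \frac{1}{25} = \frac{21}{-3} \cdot \frac{1}{25} = 21 \left(- \frac{1}{3}\right) \frac{1}{25} = \left(-7\right) \frac{1}{25} = - \frac{7}{25}$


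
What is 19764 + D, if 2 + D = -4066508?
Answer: -4046746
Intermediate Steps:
D = -4066510 (D = -2 - 4066508 = -4066510)
19764 + D = 19764 - 4066510 = -4046746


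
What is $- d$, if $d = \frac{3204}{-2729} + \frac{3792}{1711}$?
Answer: $- \frac{4866324}{4669319} \approx -1.0422$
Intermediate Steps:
$d = \frac{4866324}{4669319}$ ($d = 3204 \left(- \frac{1}{2729}\right) + 3792 \cdot \frac{1}{1711} = - \frac{3204}{2729} + \frac{3792}{1711} = \frac{4866324}{4669319} \approx 1.0422$)
$- d = \left(-1\right) \frac{4866324}{4669319} = - \frac{4866324}{4669319}$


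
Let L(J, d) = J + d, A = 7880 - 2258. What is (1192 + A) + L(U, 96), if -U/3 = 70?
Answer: 6700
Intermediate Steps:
U = -210 (U = -3*70 = -210)
A = 5622
(1192 + A) + L(U, 96) = (1192 + 5622) + (-210 + 96) = 6814 - 114 = 6700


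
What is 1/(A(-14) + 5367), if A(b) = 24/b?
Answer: 7/37557 ≈ 0.00018638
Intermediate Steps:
1/(A(-14) + 5367) = 1/(24/(-14) + 5367) = 1/(24*(-1/14) + 5367) = 1/(-12/7 + 5367) = 1/(37557/7) = 7/37557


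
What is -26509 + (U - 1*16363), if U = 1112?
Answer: -41760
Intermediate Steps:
-26509 + (U - 1*16363) = -26509 + (1112 - 1*16363) = -26509 + (1112 - 16363) = -26509 - 15251 = -41760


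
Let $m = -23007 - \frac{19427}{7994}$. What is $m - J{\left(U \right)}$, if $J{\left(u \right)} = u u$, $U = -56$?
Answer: $- \frac{209006569}{7994} \approx -26145.0$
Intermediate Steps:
$J{\left(u \right)} = u^{2}$
$m = - \frac{183937385}{7994}$ ($m = -23007 - 19427 \cdot \frac{1}{7994} = -23007 - \frac{19427}{7994} = - \frac{183937385}{7994} \approx -23009.0$)
$m - J{\left(U \right)} = - \frac{183937385}{7994} - \left(-56\right)^{2} = - \frac{183937385}{7994} - 3136 = - \frac{209006569}{7994}$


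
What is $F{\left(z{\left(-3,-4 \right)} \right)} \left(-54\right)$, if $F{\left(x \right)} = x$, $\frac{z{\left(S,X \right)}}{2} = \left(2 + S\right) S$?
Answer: $-324$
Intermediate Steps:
$z{\left(S,X \right)} = 2 S \left(2 + S\right)$ ($z{\left(S,X \right)} = 2 \left(2 + S\right) S = 2 S \left(2 + S\right)$)
$F{\left(z{\left(-3,-4 \right)} \right)} \left(-54\right) = 2 \left(-3\right) \left(2 - 3\right) \left(-54\right) = 2 \left(-3\right) \left(-1\right) \left(-54\right) = 6 \left(-54\right) = -324$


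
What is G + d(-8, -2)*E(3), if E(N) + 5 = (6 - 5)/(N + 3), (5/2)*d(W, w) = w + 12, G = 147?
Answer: 383/3 ≈ 127.67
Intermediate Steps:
d(W, w) = 24/5 + 2*w/5 (d(W, w) = 2*(w + 12)/5 = 2*(12 + w)/5 = 24/5 + 2*w/5)
E(N) = -5 + 1/(3 + N) (E(N) = -5 + (6 - 5)/(N + 3) = -5 + 1/(3 + N))
G + d(-8, -2)*E(3) = 147 + (24/5 + (⅖)*(-2))*((-14 - 5*3)/(3 + 3)) = 147 + (24/5 - ⅘)*((-14 - 15)/6) = 147 + 4*((⅙)*(-29)) = 147 + 4*(-29/6) = 147 - 58/3 = 383/3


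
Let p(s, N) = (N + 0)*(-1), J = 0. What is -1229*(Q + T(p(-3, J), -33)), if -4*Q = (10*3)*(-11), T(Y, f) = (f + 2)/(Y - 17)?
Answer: -3523543/34 ≈ -1.0363e+5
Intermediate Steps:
p(s, N) = -N (p(s, N) = N*(-1) = -N)
T(Y, f) = (2 + f)/(-17 + Y)
Q = 165/2 (Q = -10*3*(-11)/4 = -15*(-11)/2 = -1/4*(-330) = 165/2 ≈ 82.500)
-1229*(Q + T(p(-3, J), -33)) = -1229*(165/2 + (2 - 33)/(-17 - 1*0)) = -1229*(165/2 - 31/(-17 + 0)) = -1229*(165/2 - 31/(-17)) = -1229*(165/2 - 1/17*(-31)) = -1229*(165/2 + 31/17) = -1229*2867/34 = -3523543/34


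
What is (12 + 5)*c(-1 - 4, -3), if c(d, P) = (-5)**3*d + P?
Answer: 10574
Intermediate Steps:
c(d, P) = P - 125*d (c(d, P) = -125*d + P = P - 125*d)
(12 + 5)*c(-1 - 4, -3) = (12 + 5)*(-3 - 125*(-1 - 4)) = 17*(-3 - 125*(-5)) = 17*(-3 + 625) = 17*622 = 10574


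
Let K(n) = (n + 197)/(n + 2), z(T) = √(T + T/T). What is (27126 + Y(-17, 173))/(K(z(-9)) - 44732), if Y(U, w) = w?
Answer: 54598*(I - √2)/(-89267*I + 89462*√2) ≈ -0.61074 + 0.000628*I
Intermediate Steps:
z(T) = √(1 + T) (z(T) = √(T + 1) = √(1 + T))
K(n) = (197 + n)/(2 + n)
(27126 + Y(-17, 173))/(K(z(-9)) - 44732) = (27126 + 173)/((197 + √(1 - 9))/(2 + √(1 - 9)) - 44732) = 27299/((197 + √(-8))/(2 + √(-8)) - 44732) = 27299/((197 + 2*I*√2)/(2 + 2*I*√2) - 44732) = 27299/(-44732 + (197 + 2*I*√2)/(2 + 2*I*√2))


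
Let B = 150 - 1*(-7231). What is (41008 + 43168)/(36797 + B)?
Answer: 42088/22089 ≈ 1.9054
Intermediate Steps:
B = 7381 (B = 150 + 7231 = 7381)
(41008 + 43168)/(36797 + B) = (41008 + 43168)/(36797 + 7381) = 84176/44178 = 84176*(1/44178) = 42088/22089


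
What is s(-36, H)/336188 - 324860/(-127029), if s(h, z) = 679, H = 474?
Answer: 109300286371/42705625452 ≈ 2.5594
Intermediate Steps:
s(-36, H)/336188 - 324860/(-127029) = 679/336188 - 324860/(-127029) = 679*(1/336188) - 324860*(-1/127029) = 679/336188 + 324860/127029 = 109300286371/42705625452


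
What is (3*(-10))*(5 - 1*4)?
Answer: -30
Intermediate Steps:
(3*(-10))*(5 - 1*4) = -30*(5 - 4) = -30*1 = -30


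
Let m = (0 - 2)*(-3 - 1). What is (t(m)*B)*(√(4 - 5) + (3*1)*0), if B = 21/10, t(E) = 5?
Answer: 21*I/2 ≈ 10.5*I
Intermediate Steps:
m = 8 (m = -2*(-4) = 8)
B = 21/10 (B = 21*(⅒) = 21/10 ≈ 2.1000)
(t(m)*B)*(√(4 - 5) + (3*1)*0) = (5*(21/10))*(√(4 - 5) + (3*1)*0) = 21*(√(-1) + 3*0)/2 = 21*(I + 0)/2 = 21*I/2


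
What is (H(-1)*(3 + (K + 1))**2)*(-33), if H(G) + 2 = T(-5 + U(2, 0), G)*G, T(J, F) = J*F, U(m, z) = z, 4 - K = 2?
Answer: 8316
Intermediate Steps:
K = 2 (K = 4 - 1*2 = 4 - 2 = 2)
T(J, F) = F*J
H(G) = -2 - 5*G**2 (H(G) = -2 + (G*(-5 + 0))*G = -2 + (G*(-5))*G = -2 + (-5*G)*G = -2 - 5*G**2)
(H(-1)*(3 + (K + 1))**2)*(-33) = ((-2 - 5*(-1)**2)*(3 + (2 + 1))**2)*(-33) = ((-2 - 5*1)*(3 + 3)**2)*(-33) = ((-2 - 5)*6**2)*(-33) = -7*36*(-33) = -252*(-33) = 8316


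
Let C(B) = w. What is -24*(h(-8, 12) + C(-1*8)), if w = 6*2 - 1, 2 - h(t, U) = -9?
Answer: -528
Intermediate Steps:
h(t, U) = 11 (h(t, U) = 2 - 1*(-9) = 2 + 9 = 11)
w = 11 (w = 12 - 1 = 11)
C(B) = 11
-24*(h(-8, 12) + C(-1*8)) = -24*(11 + 11) = -24*22 = -528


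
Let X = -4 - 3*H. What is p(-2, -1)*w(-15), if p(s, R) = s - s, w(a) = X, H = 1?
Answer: 0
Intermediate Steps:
X = -7 (X = -4 - 3*1 = -4 - 3 = -7)
w(a) = -7
p(s, R) = 0
p(-2, -1)*w(-15) = 0*(-7) = 0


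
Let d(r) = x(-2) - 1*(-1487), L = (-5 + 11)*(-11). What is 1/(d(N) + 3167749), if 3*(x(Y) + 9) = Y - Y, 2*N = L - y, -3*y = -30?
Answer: 1/3169227 ≈ 3.1553e-7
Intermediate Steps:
y = 10 (y = -⅓*(-30) = 10)
L = -66 (L = 6*(-11) = -66)
N = -38 (N = (-66 - 1*10)/2 = (-66 - 10)/2 = (½)*(-76) = -38)
x(Y) = -9 (x(Y) = -9 + (Y - Y)/3 = -9 + (⅓)*0 = -9 + 0 = -9)
d(r) = 1478 (d(r) = -9 - 1*(-1487) = -9 + 1487 = 1478)
1/(d(N) + 3167749) = 1/(1478 + 3167749) = 1/3169227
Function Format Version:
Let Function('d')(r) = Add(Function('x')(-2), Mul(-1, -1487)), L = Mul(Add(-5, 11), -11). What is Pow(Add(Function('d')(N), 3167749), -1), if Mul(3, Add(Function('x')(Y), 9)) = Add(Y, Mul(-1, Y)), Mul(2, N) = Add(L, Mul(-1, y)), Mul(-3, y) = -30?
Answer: Rational(1, 3169227) ≈ 3.1553e-7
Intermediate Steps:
y = 10 (y = Mul(Rational(-1, 3), -30) = 10)
L = -66 (L = Mul(6, -11) = -66)
N = -38 (N = Mul(Rational(1, 2), Add(-66, Mul(-1, 10))) = Mul(Rational(1, 2), Add(-66, -10)) = Mul(Rational(1, 2), -76) = -38)
Function('x')(Y) = -9 (Function('x')(Y) = Add(-9, Mul(Rational(1, 3), Add(Y, Mul(-1, Y)))) = Add(-9, Mul(Rational(1, 3), 0)) = Add(-9, 0) = -9)
Function('d')(r) = 1478 (Function('d')(r) = Add(-9, Mul(-1, -1487)) = Add(-9, 1487) = 1478)
Pow(Add(Function('d')(N), 3167749), -1) = Pow(Add(1478, 3167749), -1) = Pow(3169227, -1) = Rational(1, 3169227)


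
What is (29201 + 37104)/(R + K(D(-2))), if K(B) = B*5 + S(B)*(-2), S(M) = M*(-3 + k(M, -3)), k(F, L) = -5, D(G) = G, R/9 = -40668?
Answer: -66305/366054 ≈ -0.18113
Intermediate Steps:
R = -366012 (R = 9*(-40668) = -366012)
S(M) = -8*M (S(M) = M*(-3 - 5) = M*(-8) = -8*M)
K(B) = 21*B (K(B) = B*5 - 8*B*(-2) = 5*B + 16*B = 21*B)
(29201 + 37104)/(R + K(D(-2))) = (29201 + 37104)/(-366012 + 21*(-2)) = 66305/(-366012 - 42) = 66305/(-366054) = 66305*(-1/366054) = -66305/366054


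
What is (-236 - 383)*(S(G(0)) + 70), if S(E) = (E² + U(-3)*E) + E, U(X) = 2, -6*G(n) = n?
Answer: -43330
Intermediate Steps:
G(n) = -n/6
S(E) = E² + 3*E (S(E) = (E² + 2*E) + E = E² + 3*E)
(-236 - 383)*(S(G(0)) + 70) = (-236 - 383)*((-⅙*0)*(3 - ⅙*0) + 70) = -619*(0*(3 + 0) + 70) = -619*(0*3 + 70) = -619*(0 + 70) = -619*70 = -43330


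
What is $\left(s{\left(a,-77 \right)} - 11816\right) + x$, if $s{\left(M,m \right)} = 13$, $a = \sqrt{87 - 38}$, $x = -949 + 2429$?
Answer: $-10323$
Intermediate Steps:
$x = 1480$
$a = 7$ ($a = \sqrt{49} = 7$)
$\left(s{\left(a,-77 \right)} - 11816\right) + x = \left(13 - 11816\right) + 1480 = -11803 + 1480 = -10323$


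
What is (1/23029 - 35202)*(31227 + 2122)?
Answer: -27034929014093/23029 ≈ -1.1740e+9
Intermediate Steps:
(1/23029 - 35202)*(31227 + 2122) = (1/23029 - 35202)*33349 = -810666857/23029*33349 = -27034929014093/23029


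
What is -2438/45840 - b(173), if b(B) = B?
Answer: -3966379/22920 ≈ -173.05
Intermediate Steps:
-2438/45840 - b(173) = -2438/45840 - 1*173 = -2438*1/45840 - 173 = -1219/22920 - 173 = -3966379/22920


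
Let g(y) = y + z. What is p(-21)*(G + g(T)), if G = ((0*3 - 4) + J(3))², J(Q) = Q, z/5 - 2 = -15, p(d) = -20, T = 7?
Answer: 1140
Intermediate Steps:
z = -65 (z = 10 + 5*(-15) = 10 - 75 = -65)
G = 1 (G = ((0*3 - 4) + 3)² = ((0 - 4) + 3)² = (-4 + 3)² = (-1)² = 1)
g(y) = -65 + y (g(y) = y - 65 = -65 + y)
p(-21)*(G + g(T)) = -20*(1 + (-65 + 7)) = -20*(1 - 58) = -20*(-57) = 1140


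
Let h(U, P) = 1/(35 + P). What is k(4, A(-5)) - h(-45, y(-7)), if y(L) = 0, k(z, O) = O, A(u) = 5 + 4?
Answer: 314/35 ≈ 8.9714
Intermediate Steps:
A(u) = 9
k(4, A(-5)) - h(-45, y(-7)) = 9 - 1/(35 + 0) = 9 - 1/35 = 314/35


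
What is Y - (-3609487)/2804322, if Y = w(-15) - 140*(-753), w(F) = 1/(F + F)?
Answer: 246362617708/2336935 ≈ 1.0542e+5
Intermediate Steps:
w(F) = 1/(2*F)
Y = 3162599/30 (Y = (1/2)/(-15) - 140*(-753) = (1/2)*(-1/15) + 105420 = -1/30 + 105420 = 3162599/30 ≈ 1.0542e+5)
Y - (-3609487)/2804322 = 3162599/30 - (-3609487)/2804322 = 3162599/30 - 1*(-3609487/2804322) = 3162599/30 + 3609487/2804322 = 246362617708/2336935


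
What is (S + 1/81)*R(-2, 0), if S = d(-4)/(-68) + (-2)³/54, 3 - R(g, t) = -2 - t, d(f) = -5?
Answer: -1715/5508 ≈ -0.31137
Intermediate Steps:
R(g, t) = 5 + t (R(g, t) = 3 - (-2 - t) = 3 + (2 + t) = 5 + t)
S = -137/1836 (S = -5/(-68) + (-2)³/54 = -5*(-1/68) - 8*1/54 = 5/68 - 4/27 = -137/1836 ≈ -0.074619)
(S + 1/81)*R(-2, 0) = (-137/1836 + 1/81)*(5 + 0) = (-137/1836 + 1/81)*5 = -343/5508*5 = -1715/5508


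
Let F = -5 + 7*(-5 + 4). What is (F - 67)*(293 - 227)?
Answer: -5214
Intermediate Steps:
F = -12 (F = -5 + 7*(-1) = -5 - 7 = -12)
(F - 67)*(293 - 227) = (-12 - 67)*(293 - 227) = -79*66 = -5214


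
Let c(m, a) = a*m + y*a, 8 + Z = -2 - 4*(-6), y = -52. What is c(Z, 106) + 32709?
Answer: 28681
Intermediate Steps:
Z = 14 (Z = -8 + (-2 - 4*(-6)) = -8 + (-2 + 24) = -8 + 22 = 14)
c(m, a) = -52*a + a*m (c(m, a) = a*m - 52*a = -52*a + a*m)
c(Z, 106) + 32709 = 106*(-52 + 14) + 32709 = 106*(-38) + 32709 = -4028 + 32709 = 28681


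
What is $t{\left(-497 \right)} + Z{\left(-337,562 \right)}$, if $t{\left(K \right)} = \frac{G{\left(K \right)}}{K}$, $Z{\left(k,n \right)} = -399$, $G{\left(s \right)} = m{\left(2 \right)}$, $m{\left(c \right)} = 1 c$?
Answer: $- \frac{198305}{497} \approx -399.0$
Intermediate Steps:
$m{\left(c \right)} = c$
$G{\left(s \right)} = 2$
$t{\left(K \right)} = \frac{2}{K}$
$t{\left(-497 \right)} + Z{\left(-337,562 \right)} = \frac{2}{-497} - 399 = 2 \left(- \frac{1}{497}\right) - 399 = - \frac{2}{497} - 399 = - \frac{198305}{497}$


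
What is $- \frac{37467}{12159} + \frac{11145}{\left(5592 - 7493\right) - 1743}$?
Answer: $- \frac{30226867}{4923044} \approx -6.1399$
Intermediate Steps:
$- \frac{37467}{12159} + \frac{11145}{\left(5592 - 7493\right) - 1743} = \left(-37467\right) \frac{1}{12159} + \frac{11145}{-1901 - 1743} = - \frac{4163}{1351} + \frac{11145}{-3644} = - \frac{4163}{1351} + 11145 \left(- \frac{1}{3644}\right) = - \frac{4163}{1351} - \frac{11145}{3644} = - \frac{30226867}{4923044}$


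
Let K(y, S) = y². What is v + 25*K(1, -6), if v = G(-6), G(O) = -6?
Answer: 19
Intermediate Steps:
v = -6
v + 25*K(1, -6) = -6 + 25*1² = -6 + 25*1 = -6 + 25 = 19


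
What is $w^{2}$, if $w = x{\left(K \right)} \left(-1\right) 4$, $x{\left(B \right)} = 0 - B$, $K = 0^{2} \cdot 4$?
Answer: $0$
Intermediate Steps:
$K = 0$ ($K = 0 \cdot 4 = 0$)
$x{\left(B \right)} = - B$
$w = 0$ ($w = \left(-1\right) 0 \left(-1\right) 4 = 0 \left(-1\right) 4 = 0 \cdot 4 = 0$)
$w^{2} = 0^{2} = 0$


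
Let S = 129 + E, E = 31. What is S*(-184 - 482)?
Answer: -106560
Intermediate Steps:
S = 160 (S = 129 + 31 = 160)
S*(-184 - 482) = 160*(-184 - 482) = 160*(-666) = -106560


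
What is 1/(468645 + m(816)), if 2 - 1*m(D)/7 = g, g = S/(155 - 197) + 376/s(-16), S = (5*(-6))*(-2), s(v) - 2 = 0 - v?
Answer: 9/4216705 ≈ 2.1344e-6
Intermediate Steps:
s(v) = 2 - v (s(v) = 2 + (0 - v) = 2 - v)
S = 60 (S = -30*(-2) = 60)
g = 1226/63 (g = 60/(155 - 197) + 376/(2 - 1*(-16)) = 60/(-42) + 376/(2 + 16) = 60*(-1/42) + 376/18 = -10/7 + 376*(1/18) = -10/7 + 188/9 = 1226/63 ≈ 19.460)
m(D) = -1100/9 (m(D) = 14 - 7*1226/63 = 14 - 1226/9 = -1100/9)
1/(468645 + m(816)) = 1/(468645 - 1100/9) = 1/(4216705/9) = 9/4216705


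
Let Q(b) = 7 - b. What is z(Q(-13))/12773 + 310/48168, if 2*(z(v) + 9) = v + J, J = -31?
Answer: 1630597/307624932 ≈ 0.0053006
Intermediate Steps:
z(v) = -49/2 + v/2 (z(v) = -9 + (v - 31)/2 = -9 + (-31 + v)/2 = -9 + (-31/2 + v/2) = -49/2 + v/2)
z(Q(-13))/12773 + 310/48168 = (-49/2 + (7 - 1*(-13))/2)/12773 + 310/48168 = (-49/2 + (7 + 13)/2)*(1/12773) + 310*(1/48168) = (-49/2 + (½)*20)*(1/12773) + 155/24084 = (-49/2 + 10)*(1/12773) + 155/24084 = -29/2*1/12773 + 155/24084 = -29/25546 + 155/24084 = 1630597/307624932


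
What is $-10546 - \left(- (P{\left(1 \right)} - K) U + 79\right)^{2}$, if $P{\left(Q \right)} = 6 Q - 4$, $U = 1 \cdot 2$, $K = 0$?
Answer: $-16171$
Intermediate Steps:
$U = 2$
$P{\left(Q \right)} = -4 + 6 Q$
$-10546 - \left(- (P{\left(1 \right)} - K) U + 79\right)^{2} = -10546 - \left(- (\left(-4 + 6 \cdot 1\right) - 0) 2 + 79\right)^{2} = -10546 - \left(- (\left(-4 + 6\right) + 0) 2 + 79\right)^{2} = -10546 - \left(- (2 + 0) 2 + 79\right)^{2} = -10546 - \left(\left(-1\right) 2 \cdot 2 + 79\right)^{2} = -10546 - \left(\left(-2\right) 2 + 79\right)^{2} = -10546 - \left(-4 + 79\right)^{2} = -10546 - 75^{2} = -10546 - 5625 = -16171$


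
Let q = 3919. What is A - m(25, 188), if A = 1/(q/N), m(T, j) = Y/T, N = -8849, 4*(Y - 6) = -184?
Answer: -12893/19595 ≈ -0.65797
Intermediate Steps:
Y = -40 (Y = 6 + (1/4)*(-184) = 6 - 46 = -40)
m(T, j) = -40/T
A = -8849/3919 (A = 1/(3919/(-8849)) = 1/(3919*(-1/8849)) = 1/(-3919/8849) = -8849/3919 ≈ -2.2580)
A - m(25, 188) = -8849/3919 - (-40)/25 = -8849/3919 - 1*(-8/5) = -8849/3919 + 8/5 = -12893/19595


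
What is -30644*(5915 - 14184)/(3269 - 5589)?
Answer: -63348809/580 ≈ -1.0922e+5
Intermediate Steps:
-30644*(5915 - 14184)/(3269 - 5589) = -30644/((-2320/(-8269))) = -30644/((-2320*(-1/8269))) = -30644/2320/8269 = -30644*8269/2320 = -63348809/580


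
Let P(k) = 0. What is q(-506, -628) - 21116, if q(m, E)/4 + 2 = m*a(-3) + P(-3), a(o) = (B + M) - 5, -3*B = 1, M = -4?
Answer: -6700/3 ≈ -2233.3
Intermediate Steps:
B = -⅓ (B = -⅓*1 = -⅓ ≈ -0.33333)
a(o) = -28/3 (a(o) = (-⅓ - 4) - 5 = -13/3 - 5 = -28/3)
q(m, E) = -8 - 112*m/3 (q(m, E) = -8 + 4*(m*(-28/3) + 0) = -8 + 4*(-28*m/3 + 0) = -8 + 4*(-28*m/3) = -8 - 112*m/3)
q(-506, -628) - 21116 = (-8 - 112/3*(-506)) - 21116 = (-8 + 56672/3) - 21116 = 56648/3 - 21116 = -6700/3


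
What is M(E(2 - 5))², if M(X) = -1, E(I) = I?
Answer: 1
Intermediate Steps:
M(E(2 - 5))² = (-1)² = 1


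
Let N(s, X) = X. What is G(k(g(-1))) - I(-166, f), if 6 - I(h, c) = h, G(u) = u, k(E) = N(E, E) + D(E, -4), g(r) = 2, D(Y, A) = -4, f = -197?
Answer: -174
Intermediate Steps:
k(E) = -4 + E (k(E) = E - 4 = -4 + E)
I(h, c) = 6 - h
G(k(g(-1))) - I(-166, f) = (-4 + 2) - (6 - 1*(-166)) = -2 - (6 + 166) = -2 - 1*172 = -2 - 172 = -174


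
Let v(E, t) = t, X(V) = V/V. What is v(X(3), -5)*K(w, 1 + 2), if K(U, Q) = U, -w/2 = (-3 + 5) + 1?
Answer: 30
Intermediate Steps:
w = -6 (w = -2*((-3 + 5) + 1) = -2*(2 + 1) = -2*3 = -6)
X(V) = 1
v(X(3), -5)*K(w, 1 + 2) = -5*(-6) = 30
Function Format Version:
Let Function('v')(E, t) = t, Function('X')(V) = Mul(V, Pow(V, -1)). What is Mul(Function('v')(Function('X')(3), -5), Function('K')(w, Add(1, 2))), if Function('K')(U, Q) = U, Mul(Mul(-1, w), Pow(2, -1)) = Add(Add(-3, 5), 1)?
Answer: 30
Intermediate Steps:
w = -6 (w = Mul(-2, Add(Add(-3, 5), 1)) = Mul(-2, Add(2, 1)) = Mul(-2, 3) = -6)
Function('X')(V) = 1
Mul(Function('v')(Function('X')(3), -5), Function('K')(w, Add(1, 2))) = Mul(-5, -6) = 30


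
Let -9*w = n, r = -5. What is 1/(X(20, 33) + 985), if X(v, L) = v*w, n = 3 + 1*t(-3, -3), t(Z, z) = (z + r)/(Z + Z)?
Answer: 27/26335 ≈ 0.0010253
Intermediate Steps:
t(Z, z) = (-5 + z)/(2*Z) (t(Z, z) = (z - 5)/(Z + Z) = (-5 + z)/((2*Z)) = (-5 + z)*(1/(2*Z)) = (-5 + z)/(2*Z))
n = 13/3 (n = 3 + 1*((1/2)*(-5 - 3)/(-3)) = 3 + 1*((1/2)*(-1/3)*(-8)) = 3 + 1*(4/3) = 3 + 4/3 = 13/3 ≈ 4.3333)
w = -13/27 (w = -1/9*13/3 = -13/27 ≈ -0.48148)
X(v, L) = -13*v/27 (X(v, L) = v*(-13/27) = -13*v/27)
1/(X(20, 33) + 985) = 1/(-13/27*20 + 985) = 1/(-260/27 + 985) = 1/(26335/27) = 27/26335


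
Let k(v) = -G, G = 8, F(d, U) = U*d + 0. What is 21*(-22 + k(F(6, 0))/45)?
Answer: -6986/15 ≈ -465.73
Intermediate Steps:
F(d, U) = U*d
k(v) = -8 (k(v) = -1*8 = -8)
21*(-22 + k(F(6, 0))/45) = 21*(-22 - 8/45) = 21*(-998/45) = -6986/15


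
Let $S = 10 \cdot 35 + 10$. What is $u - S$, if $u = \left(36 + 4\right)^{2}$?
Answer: $1240$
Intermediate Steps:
$u = 1600$ ($u = 40^{2} = 1600$)
$S = 360$ ($S = 350 + 10 = 360$)
$u - S = 1600 - 360 = 1240$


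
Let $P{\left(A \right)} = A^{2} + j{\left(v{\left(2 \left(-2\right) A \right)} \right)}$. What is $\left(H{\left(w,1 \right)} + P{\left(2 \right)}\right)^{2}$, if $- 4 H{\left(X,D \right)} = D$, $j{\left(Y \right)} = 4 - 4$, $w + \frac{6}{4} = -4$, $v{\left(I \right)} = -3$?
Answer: $\frac{225}{16} \approx 14.063$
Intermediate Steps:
$w = - \frac{11}{2}$ ($w = - \frac{3}{2} - 4 = - \frac{11}{2} \approx -5.5$)
$j{\left(Y \right)} = 0$
$H{\left(X,D \right)} = - \frac{D}{4}$
$P{\left(A \right)} = A^{2}$ ($P{\left(A \right)} = A^{2} + 0 = A^{2}$)
$\left(H{\left(w,1 \right)} + P{\left(2 \right)}\right)^{2} = \left(\left(- \frac{1}{4}\right) 1 + 2^{2}\right)^{2} = \left(- \frac{1}{4} + 4\right)^{2} = \left(\frac{15}{4}\right)^{2} = \frac{225}{16}$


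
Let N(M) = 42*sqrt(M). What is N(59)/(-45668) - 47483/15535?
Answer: -47483/15535 - 3*sqrt(59)/3262 ≈ -3.0636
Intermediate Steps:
N(59)/(-45668) - 47483/15535 = (42*sqrt(59))/(-45668) - 47483/15535 = (42*sqrt(59))*(-1/45668) - 47483*1/15535 = -3*sqrt(59)/3262 - 47483/15535 = -47483/15535 - 3*sqrt(59)/3262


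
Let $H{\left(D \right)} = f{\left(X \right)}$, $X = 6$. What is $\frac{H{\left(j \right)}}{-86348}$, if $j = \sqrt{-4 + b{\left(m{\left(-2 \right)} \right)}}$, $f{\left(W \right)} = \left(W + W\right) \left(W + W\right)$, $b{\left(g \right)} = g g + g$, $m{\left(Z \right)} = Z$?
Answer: $- \frac{36}{21587} \approx -0.0016677$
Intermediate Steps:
$b{\left(g \right)} = g + g^{2}$ ($b{\left(g \right)} = g^{2} + g = g + g^{2}$)
$f{\left(W \right)} = 4 W^{2}$ ($f{\left(W \right)} = 2 W 2 W = 4 W^{2}$)
$j = i \sqrt{2}$ ($j = \sqrt{-4 - 2 \left(1 - 2\right)} = \sqrt{-4 - -2} = \sqrt{-4 + 2} = \sqrt{-2} = i \sqrt{2} \approx 1.4142 i$)
$H{\left(D \right)} = 144$ ($H{\left(D \right)} = 4 \cdot 6^{2} = 4 \cdot 36 = 144$)
$\frac{H{\left(j \right)}}{-86348} = \frac{144}{-86348} = 144 \left(- \frac{1}{86348}\right) = - \frac{36}{21587}$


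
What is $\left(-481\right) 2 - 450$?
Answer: $-1412$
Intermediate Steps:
$\left(-481\right) 2 - 450 = -962 - 450 = -1412$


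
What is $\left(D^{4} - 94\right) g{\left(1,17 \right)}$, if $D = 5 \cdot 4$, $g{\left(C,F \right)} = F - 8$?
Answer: $1439154$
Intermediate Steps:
$g{\left(C,F \right)} = -8 + F$
$D = 20$
$\left(D^{4} - 94\right) g{\left(1,17 \right)} = \left(20^{4} - 94\right) \left(-8 + 17\right) = \left(160000 - 94\right) 9 = 159906 \cdot 9 = 1439154$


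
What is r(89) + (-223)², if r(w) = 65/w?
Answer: 4425946/89 ≈ 49730.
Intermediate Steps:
r(89) + (-223)² = 65/89 + (-223)² = 65*(1/89) + 49729 = 65/89 + 49729 = 4425946/89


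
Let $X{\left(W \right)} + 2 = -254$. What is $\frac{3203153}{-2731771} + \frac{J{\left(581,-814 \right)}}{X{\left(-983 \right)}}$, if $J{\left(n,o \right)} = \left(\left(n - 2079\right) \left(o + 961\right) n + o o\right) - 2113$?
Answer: $\frac{347696815651345}{699333376} \approx 4.9718 \cdot 10^{5}$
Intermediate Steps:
$J{\left(n,o \right)} = -2113 + o^{2} + n \left(-2079 + n\right) \left(961 + o\right)$ ($J{\left(n,o \right)} = \left(\left(-2079 + n\right) \left(961 + o\right) n + o^{2}\right) - 2113 = \left(n \left(-2079 + n\right) \left(961 + o\right) + o^{2}\right) - 2113 = \left(o^{2} + n \left(-2079 + n\right) \left(961 + o\right)\right) - 2113 = -2113 + o^{2} + n \left(-2079 + n\right) \left(961 + o\right)$)
$X{\left(W \right)} = -256$ ($X{\left(W \right)} = -2 - 254 = -256$)
$\frac{3203153}{-2731771} + \frac{J{\left(581,-814 \right)}}{X{\left(-983 \right)}} = \frac{3203153}{-2731771} + \frac{-2113 + \left(-814\right)^{2} - 1160790939 + 961 \cdot 581^{2} - 814 \cdot 581^{2} - 1207899 \left(-814\right)}{-256} = 3203153 \left(- \frac{1}{2731771}\right) + \left(-2113 + 662596 - 1160790939 + 961 \cdot 337561 - 274774654 + 983229786\right) \left(- \frac{1}{256}\right) = - \frac{3203153}{2731771} + \left(-2113 + 662596 - 1160790939 + 324396121 - 274774654 + 983229786\right) \left(- \frac{1}{256}\right) = - \frac{3203153}{2731771} - - \frac{127279203}{256} = - \frac{3203153}{2731771} + \frac{127279203}{256} = \frac{347696815651345}{699333376}$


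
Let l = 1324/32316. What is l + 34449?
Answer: 278313802/8079 ≈ 34449.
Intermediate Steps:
l = 331/8079 (l = 1324*(1/32316) = 331/8079 ≈ 0.040970)
l + 34449 = 331/8079 + 34449 = 278313802/8079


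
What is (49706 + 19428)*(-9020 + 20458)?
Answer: 790754692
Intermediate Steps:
(49706 + 19428)*(-9020 + 20458) = 69134*11438 = 790754692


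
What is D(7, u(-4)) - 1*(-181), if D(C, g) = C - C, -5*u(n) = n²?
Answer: 181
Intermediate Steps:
u(n) = -n²/5
D(C, g) = 0
D(7, u(-4)) - 1*(-181) = 0 - 1*(-181) = 0 + 181 = 181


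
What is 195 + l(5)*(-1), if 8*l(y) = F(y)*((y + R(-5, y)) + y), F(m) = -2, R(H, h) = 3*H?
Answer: 775/4 ≈ 193.75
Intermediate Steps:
l(y) = 15/4 - y/2 (l(y) = (-2*((y + 3*(-5)) + y))/8 = (-2*((y - 15) + y))/8 = (-2*((-15 + y) + y))/8 = (-2*(-15 + 2*y))/8 = (30 - 4*y)/8 = 15/4 - y/2)
195 + l(5)*(-1) = 195 + (15/4 - ½*5)*(-1) = 195 + (15/4 - 5/2)*(-1) = 195 + (5/4)*(-1) = 195 - 5/4 = 775/4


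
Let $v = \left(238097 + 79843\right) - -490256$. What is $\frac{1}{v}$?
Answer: $\frac{1}{808196} \approx 1.2373 \cdot 10^{-6}$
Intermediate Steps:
$v = 808196$ ($v = 317940 + 490256 = 808196$)
$\frac{1}{v} = \frac{1}{808196}$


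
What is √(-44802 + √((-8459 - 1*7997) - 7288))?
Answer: √(-44802 + 8*I*√371) ≈ 0.364 + 211.67*I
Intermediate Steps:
√(-44802 + √((-8459 - 1*7997) - 7288)) = √(-44802 + √((-8459 - 7997) - 7288)) = √(-44802 + √(-16456 - 7288)) = √(-44802 + √(-23744)) = √(-44802 + 8*I*√371)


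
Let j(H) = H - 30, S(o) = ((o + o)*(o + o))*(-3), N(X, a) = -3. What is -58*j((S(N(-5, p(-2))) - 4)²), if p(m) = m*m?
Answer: -725812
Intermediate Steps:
p(m) = m²
S(o) = -12*o² (S(o) = ((2*o)*(2*o))*(-3) = (4*o²)*(-3) = -12*o²)
j(H) = -30 + H
-58*j((S(N(-5, p(-2))) - 4)²) = -58*(-30 + (-12*(-3)² - 4)²) = -58*(-30 + (-12*9 - 4)²) = -58*(-30 + (-108 - 4)²) = -58*(-30 + (-112)²) = -58*(-30 + 12544) = -58*12514 = -725812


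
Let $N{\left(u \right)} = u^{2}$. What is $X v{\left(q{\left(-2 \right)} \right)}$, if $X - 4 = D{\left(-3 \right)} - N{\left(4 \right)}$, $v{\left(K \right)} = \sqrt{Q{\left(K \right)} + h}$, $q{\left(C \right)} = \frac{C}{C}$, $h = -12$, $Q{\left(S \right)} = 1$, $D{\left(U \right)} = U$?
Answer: $- 15 i \sqrt{11} \approx - 49.749 i$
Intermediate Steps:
$q{\left(C \right)} = 1$
$v{\left(K \right)} = i \sqrt{11}$ ($v{\left(K \right)} = \sqrt{1 - 12} = \sqrt{-11} = i \sqrt{11}$)
$X = -15$ ($X = 4 - 19 = -15$)
$X v{\left(q{\left(-2 \right)} \right)} = - 15 i \sqrt{11}$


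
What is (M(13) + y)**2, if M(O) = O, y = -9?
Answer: 16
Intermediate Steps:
(M(13) + y)**2 = (13 - 9)**2 = 4**2 = 16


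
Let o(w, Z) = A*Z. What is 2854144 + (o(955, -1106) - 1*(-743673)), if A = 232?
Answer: 3341225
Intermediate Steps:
o(w, Z) = 232*Z
2854144 + (o(955, -1106) - 1*(-743673)) = 2854144 + (232*(-1106) - 1*(-743673)) = 2854144 + (-256592 + 743673) = 2854144 + 487081 = 3341225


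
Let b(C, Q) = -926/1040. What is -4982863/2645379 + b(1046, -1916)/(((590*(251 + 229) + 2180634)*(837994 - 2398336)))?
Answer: -1106804773688397931867/587597552936012979360 ≈ -1.8836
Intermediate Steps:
b(C, Q) = -463/520 (b(C, Q) = -926*1/1040 = -463/520)
-4982863/2645379 + b(1046, -1916)/(((590*(251 + 229) + 2180634)*(837994 - 2398336))) = -4982863/2645379 - 463*1/((837994 - 2398336)*(590*(251 + 229) + 2180634))/520 = -4982863*1/2645379 - 463*(-1/(1560342*(590*480 + 2180634)))/520 = -4982863/2645379 - 463*(-1/(1560342*(283200 + 2180634)))/520 = -4982863/2645379 - 463/(520*(2463834*(-1560342))) = -4982863/2645379 - 463/520/(-3844423671228) = -4982863/2645379 - 463/520*(-1/3844423671228) = -4982863/2645379 + 463/1999100309038560 = -1106804773688397931867/587597552936012979360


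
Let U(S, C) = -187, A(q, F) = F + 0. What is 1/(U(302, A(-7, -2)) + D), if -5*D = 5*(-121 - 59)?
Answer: -⅐ ≈ -0.14286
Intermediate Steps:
A(q, F) = F
D = 180 (D = -(-121 - 59) = -(-180) = -⅕*(-900) = 180)
1/(U(302, A(-7, -2)) + D) = 1/(-187 + 180) = 1/(-7) = -⅐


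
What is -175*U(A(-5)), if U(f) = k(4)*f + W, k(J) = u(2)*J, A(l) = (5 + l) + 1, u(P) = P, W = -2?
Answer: -1050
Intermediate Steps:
A(l) = 6 + l
k(J) = 2*J
U(f) = -2 + 8*f (U(f) = (2*4)*f - 2 = 8*f - 2 = -2 + 8*f)
-175*U(A(-5)) = -175*(-2 + 8*(6 - 5)) = -175*(-2 + 8*1) = -175*(-2 + 8) = -175*6 = -1050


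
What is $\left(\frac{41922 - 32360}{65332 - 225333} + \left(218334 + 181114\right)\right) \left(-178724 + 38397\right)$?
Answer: $- \frac{8968589030892722}{160001} \approx -5.6053 \cdot 10^{10}$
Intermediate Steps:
$\left(\frac{41922 - 32360}{65332 - 225333} + \left(218334 + 181114\right)\right) \left(-178724 + 38397\right) = \left(\frac{9562}{-160001} + 399448\right) \left(-140327\right) = \left(9562 \left(- \frac{1}{160001}\right) + 399448\right) \left(-140327\right) = \left(- \frac{9562}{160001} + 399448\right) \left(-140327\right) = \frac{63912069886}{160001} \left(-140327\right) = - \frac{8968589030892722}{160001}$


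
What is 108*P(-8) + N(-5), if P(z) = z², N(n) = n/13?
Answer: 89851/13 ≈ 6911.6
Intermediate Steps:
N(n) = n/13 (N(n) = n*(1/13) = n/13)
108*P(-8) + N(-5) = 108*(-8)² + (1/13)*(-5) = 108*64 - 5/13 = 6912 - 5/13 = 89851/13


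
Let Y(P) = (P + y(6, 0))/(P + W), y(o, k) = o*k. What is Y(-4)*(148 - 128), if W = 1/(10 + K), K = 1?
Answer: 880/43 ≈ 20.465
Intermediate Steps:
W = 1/11 (W = 1/(10 + 1) = 1/11 ≈ 0.090909)
y(o, k) = k*o
Y(P) = P/(1/11 + P) (Y(P) = (P + 0*6)/(P + 1/11) = (P + 0)/(1/11 + P) = P/(1/11 + P))
Y(-4)*(148 - 128) = (11*(-4)/(1 + 11*(-4)))*(148 - 128) = (11*(-4)/(1 - 44))*20 = (11*(-4)/(-43))*20 = (11*(-4)*(-1/43))*20 = (44/43)*20 = 880/43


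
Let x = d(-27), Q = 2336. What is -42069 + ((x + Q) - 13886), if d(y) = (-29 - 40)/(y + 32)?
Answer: -268164/5 ≈ -53633.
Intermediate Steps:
d(y) = -69/(32 + y)
x = -69/5 (x = -69/(32 - 27) = -69/5 ≈ -13.800)
-42069 + ((x + Q) - 13886) = -42069 + ((-69/5 + 2336) - 13886) = -42069 + (11611/5 - 13886) = -42069 - 57819/5 = -268164/5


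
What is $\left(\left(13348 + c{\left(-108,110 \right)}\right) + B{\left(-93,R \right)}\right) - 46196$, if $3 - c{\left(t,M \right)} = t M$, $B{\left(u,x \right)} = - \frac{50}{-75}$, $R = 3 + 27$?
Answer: $- \frac{62893}{3} \approx -20964.0$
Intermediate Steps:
$R = 30$
$B{\left(u,x \right)} = \frac{2}{3}$ ($B{\left(u,x \right)} = \left(-50\right) \left(- \frac{1}{75}\right) = \frac{2}{3}$)
$c{\left(t,M \right)} = 3 - M t$ ($c{\left(t,M \right)} = 3 - t M = 3 - M t$)
$\left(\left(13348 + c{\left(-108,110 \right)}\right) + B{\left(-93,R \right)}\right) - 46196 = \left(\left(13348 - \left(-3 + 110 \left(-108\right)\right)\right) + \frac{2}{3}\right) - 46196 = \left(\left(13348 + \left(3 + 11880\right)\right) + \frac{2}{3}\right) - 46196 = \left(\left(13348 + 11883\right) + \frac{2}{3}\right) - 46196 = \left(25231 + \frac{2}{3}\right) - 46196 = \frac{75695}{3} - 46196 = - \frac{62893}{3}$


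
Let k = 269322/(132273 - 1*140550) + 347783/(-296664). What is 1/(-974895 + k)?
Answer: -818495976/797975226769753 ≈ -1.0257e-6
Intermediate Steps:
k = -27592247233/818495976 (k = 269322/(132273 - 140550) + 347783*(-1/296664) = 269322/(-8277) - 347783/296664 = 269322*(-1/8277) - 347783/296664 = -89774/2759 - 347783/296664 = -27592247233/818495976 ≈ -33.711)
1/(-974895 + k) = 1/(-974895 - 27592247233/818495976) = 1/(-797975226769753/818495976) = -818495976/797975226769753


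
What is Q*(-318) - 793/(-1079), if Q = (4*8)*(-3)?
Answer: 2533885/83 ≈ 30529.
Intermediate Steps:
Q = -96 (Q = 32*(-3) = -96)
Q*(-318) - 793/(-1079) = -96*(-318) - 793/(-1079) = 30528 - 793*(-1/1079) = 30528 + 61/83 = 2533885/83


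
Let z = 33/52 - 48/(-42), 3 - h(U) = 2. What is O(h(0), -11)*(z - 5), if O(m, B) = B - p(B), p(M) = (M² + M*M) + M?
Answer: 141933/182 ≈ 779.85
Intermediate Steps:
p(M) = M + 2*M² (p(M) = (M² + M²) + M = 2*M² + M = M + 2*M²)
h(U) = 1 (h(U) = 3 - 1*2 = 3 - 2 = 1)
z = 647/364 (z = 33*(1/52) - 48*(-1/42) = 33/52 + 8/7 = 647/364 ≈ 1.7775)
O(m, B) = B - B*(1 + 2*B)
O(h(0), -11)*(z - 5) = (-2*(-11)²)*(647/364 - 5) = -2*121*(-1173/364) = -242*(-1173/364) = 141933/182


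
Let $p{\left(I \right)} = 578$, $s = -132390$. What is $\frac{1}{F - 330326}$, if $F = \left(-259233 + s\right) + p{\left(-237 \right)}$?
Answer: $- \frac{1}{721371} \approx -1.3863 \cdot 10^{-6}$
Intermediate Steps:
$F = -391045$ ($F = \left(-259233 - 132390\right) + 578 = -391623 + 578 = -391045$)
$\frac{1}{F - 330326} = \frac{1}{-391045 - 330326} = \frac{1}{-721371} = - \frac{1}{721371}$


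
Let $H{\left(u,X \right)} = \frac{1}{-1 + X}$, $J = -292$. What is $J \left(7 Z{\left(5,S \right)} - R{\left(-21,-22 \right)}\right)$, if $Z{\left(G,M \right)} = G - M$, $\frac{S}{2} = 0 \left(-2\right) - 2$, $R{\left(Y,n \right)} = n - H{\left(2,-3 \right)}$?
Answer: $-24747$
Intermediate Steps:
$R{\left(Y,n \right)} = \frac{1}{4} + n$ ($R{\left(Y,n \right)} = n - \frac{1}{-1 - 3} = n - \frac{1}{-4} = n - - \frac{1}{4} = n + \frac{1}{4} = \frac{1}{4} + n$)
$S = -4$ ($S = 2 \left(0 \left(-2\right) - 2\right) = 2 \left(0 - 2\right) = 2 \left(-2\right) = -4$)
$J \left(7 Z{\left(5,S \right)} - R{\left(-21,-22 \right)}\right) = - 292 \left(7 \left(5 - -4\right) - \left(\frac{1}{4} - 22\right)\right) = - 292 \left(7 \left(5 + 4\right) - - \frac{87}{4}\right) = - 292 \left(7 \cdot 9 + \frac{87}{4}\right) = - 292 \left(63 + \frac{87}{4}\right) = \left(-292\right) \frac{339}{4} = -24747$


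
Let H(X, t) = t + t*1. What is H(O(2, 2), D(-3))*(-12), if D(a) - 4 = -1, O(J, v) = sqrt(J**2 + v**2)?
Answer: -72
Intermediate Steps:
D(a) = 3 (D(a) = 4 - 1 = 3)
H(X, t) = 2*t (H(X, t) = t + t = 2*t)
H(O(2, 2), D(-3))*(-12) = (2*3)*(-12) = 6*(-12) = -72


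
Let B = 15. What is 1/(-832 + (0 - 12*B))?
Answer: -1/1012 ≈ -0.00098814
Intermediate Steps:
1/(-832 + (0 - 12*B)) = 1/(-832 + (0 - 12*15)) = 1/(-832 + (0 - 180)) = 1/(-832 - 180) = 1/(-1012) = -1/1012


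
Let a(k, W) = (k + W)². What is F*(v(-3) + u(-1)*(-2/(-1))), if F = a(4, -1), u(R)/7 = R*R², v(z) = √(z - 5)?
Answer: -126 + 18*I*√2 ≈ -126.0 + 25.456*I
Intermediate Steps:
v(z) = √(-5 + z)
u(R) = 7*R³ (u(R) = 7*(R*R²) = 7*R³)
a(k, W) = (W + k)²
F = 9 (F = (-1 + 4)² = 3² = 9)
F*(v(-3) + u(-1)*(-2/(-1))) = 9*(√(-5 - 3) + (7*(-1)³)*(-2/(-1))) = 9*(√(-8) + (7*(-1))*(-2*(-1))) = 9*(2*I*√2 - 7*2) = 9*(2*I*√2 - 14) = 9*(-14 + 2*I*√2) = -126 + 18*I*√2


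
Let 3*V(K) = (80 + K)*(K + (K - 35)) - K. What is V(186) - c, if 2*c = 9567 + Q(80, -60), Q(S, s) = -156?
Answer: 150679/6 ≈ 25113.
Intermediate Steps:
c = 9411/2 (c = (9567 - 156)/2 = (½)*9411 = 9411/2 ≈ 4705.5)
V(K) = -K/3 + (-35 + 2*K)*(80 + K)/3 (V(K) = ((80 + K)*(K + (K - 35)) - K)/3 = ((80 + K)*(K + (-35 + K)) - K)/3 = ((80 + K)*(-35 + 2*K) - K)/3 = ((-35 + 2*K)*(80 + K) - K)/3 = (-K + (-35 + 2*K)*(80 + K))/3 = -K/3 + (-35 + 2*K)*(80 + K)/3)
V(186) - c = (-2800/3 + (⅔)*186² + (124/3)*186) - 1*9411/2 = (-2800/3 + (⅔)*34596 + 7688) - 9411/2 = (-2800/3 + 23064 + 7688) - 9411/2 = 89456/3 - 9411/2 = 150679/6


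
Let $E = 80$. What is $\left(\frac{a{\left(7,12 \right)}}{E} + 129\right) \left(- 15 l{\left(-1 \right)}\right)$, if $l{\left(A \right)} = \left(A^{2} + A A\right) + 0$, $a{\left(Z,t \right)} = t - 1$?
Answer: $- \frac{30993}{8} \approx -3874.1$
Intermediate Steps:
$a{\left(Z,t \right)} = -1 + t$
$l{\left(A \right)} = 2 A^{2}$ ($l{\left(A \right)} = \left(A^{2} + A^{2}\right) + 0 = 2 A^{2} + 0 = 2 A^{2}$)
$\left(\frac{a{\left(7,12 \right)}}{E} + 129\right) \left(- 15 l{\left(-1 \right)}\right) = \left(\frac{-1 + 12}{80} + 129\right) \left(- 15 \cdot 2 \left(-1\right)^{2}\right) = \left(11 \cdot \frac{1}{80} + 129\right) \left(- 15 \cdot 2 \cdot 1\right) = \left(\frac{11}{80} + 129\right) \left(\left(-15\right) 2\right) = \frac{10331}{80} \left(-30\right) = - \frac{30993}{8}$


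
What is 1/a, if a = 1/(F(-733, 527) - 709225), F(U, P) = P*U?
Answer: -1095516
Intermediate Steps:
a = -1/1095516 (a = 1/(527*(-733) - 709225) = 1/(-386291 - 709225) = 1/(-1095516) = -1/1095516 ≈ -9.1281e-7)
1/a = 1/(-1/1095516) = -1095516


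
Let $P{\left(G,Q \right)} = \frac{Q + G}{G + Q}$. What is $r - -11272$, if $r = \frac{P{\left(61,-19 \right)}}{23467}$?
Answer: $\frac{264520025}{23467} \approx 11272.0$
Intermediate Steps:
$P{\left(G,Q \right)} = 1$ ($P{\left(G,Q \right)} = \frac{G + Q}{G + Q} = 1$)
$r = \frac{1}{23467}$ ($r = 1 \cdot \frac{1}{23467} = \frac{1}{23467} \approx 4.2613 \cdot 10^{-5}$)
$r - -11272 = \frac{1}{23467} - -11272 = \frac{1}{23467} + \left(-13539 + 24811\right) = \frac{1}{23467} + 11272 = \frac{264520025}{23467}$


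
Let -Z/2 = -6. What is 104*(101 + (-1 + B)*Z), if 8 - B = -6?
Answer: 26728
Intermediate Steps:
Z = 12 (Z = -2*(-6) = 12)
B = 14 (B = 8 - 1*(-6) = 8 + 6 = 14)
104*(101 + (-1 + B)*Z) = 104*(101 + (-1 + 14)*12) = 104*(101 + 13*12) = 104*(101 + 156) = 104*257 = 26728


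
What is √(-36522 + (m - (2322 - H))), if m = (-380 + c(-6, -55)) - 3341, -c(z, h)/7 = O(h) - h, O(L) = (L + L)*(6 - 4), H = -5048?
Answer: 3*I*√5162 ≈ 215.54*I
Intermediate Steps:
O(L) = 4*L (O(L) = (2*L)*2 = 4*L)
c(z, h) = -21*h (c(z, h) = -7*(4*h - h) = -21*h)
m = -2566 (m = (-380 - 21*(-55)) - 3341 = (-380 + 1155) - 3341 = 775 - 3341 = -2566)
√(-36522 + (m - (2322 - H))) = √(-36522 + (-2566 - (2322 - 1*(-5048)))) = √(-36522 + (-2566 - (2322 + 5048))) = √(-36522 + (-2566 - 1*7370)) = √(-36522 + (-2566 - 7370)) = √(-36522 - 9936) = √(-46458) = 3*I*√5162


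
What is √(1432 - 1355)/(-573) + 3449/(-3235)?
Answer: -3449/3235 - √77/573 ≈ -1.0815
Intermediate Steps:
√(1432 - 1355)/(-573) + 3449/(-3235) = √77*(-1/573) + 3449*(-1/3235) = -√77/573 - 3449/3235 = -3449/3235 - √77/573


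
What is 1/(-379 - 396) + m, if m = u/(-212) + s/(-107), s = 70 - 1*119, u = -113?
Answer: 17398541/17580100 ≈ 0.98967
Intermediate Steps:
s = -49 (s = 70 - 119 = -49)
m = 22479/22684 (m = -113/(-212) - 49/(-107) = -113*(-1/212) - 49*(-1/107) = 113/212 + 49/107 = 22479/22684 ≈ 0.99096)
1/(-379 - 396) + m = 1/(-379 - 396) + 22479/22684 = 1/(-775) + 22479/22684 = -1/775 + 22479/22684 = 17398541/17580100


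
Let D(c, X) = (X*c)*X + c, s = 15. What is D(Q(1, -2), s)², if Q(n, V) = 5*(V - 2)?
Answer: 20430400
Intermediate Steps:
Q(n, V) = -10 + 5*V (Q(n, V) = 5*(-2 + V) = -10 + 5*V)
D(c, X) = c + c*X² (D(c, X) = c*X² + c = c + c*X²)
D(Q(1, -2), s)² = ((-10 + 5*(-2))*(1 + 15²))² = ((-10 - 10)*(1 + 225))² = (-20*226)² = (-4520)² = 20430400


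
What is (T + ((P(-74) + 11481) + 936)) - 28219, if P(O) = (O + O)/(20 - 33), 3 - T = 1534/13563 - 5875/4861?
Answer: -13530415587514/857086659 ≈ -15787.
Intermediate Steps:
T = 270015080/65929743 (T = 3 - (1534/13563 - 5875/4861) = 3 - 1*(-72225851/65929743) = 3 + 72225851/65929743 = 270015080/65929743 ≈ 4.0955)
P(O) = -2*O/13 (P(O) = (2*O)/(-13) = (2*O)*(-1/13) = -2*O/13)
(T + ((P(-74) + 11481) + 936)) - 28219 = (270015080/65929743 + ((-2/13*(-74) + 11481) + 936)) - 28219 = (270015080/65929743 + ((148/13 + 11481) + 936)) - 28219 = (270015080/65929743 + (149401/13 + 936)) - 28219 = (270015080/65929743 + 161569/13) - 28219 = 10655712842807/857086659 - 28219 = -13530415587514/857086659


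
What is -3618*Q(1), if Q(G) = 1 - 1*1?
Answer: 0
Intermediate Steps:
Q(G) = 0 (Q(G) = 1 - 1 = 0)
-3618*Q(1) = -3618*0 = 0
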